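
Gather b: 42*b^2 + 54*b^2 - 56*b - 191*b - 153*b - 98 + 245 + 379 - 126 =96*b^2 - 400*b + 400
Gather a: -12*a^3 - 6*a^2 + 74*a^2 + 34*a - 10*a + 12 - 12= -12*a^3 + 68*a^2 + 24*a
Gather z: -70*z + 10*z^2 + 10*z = 10*z^2 - 60*z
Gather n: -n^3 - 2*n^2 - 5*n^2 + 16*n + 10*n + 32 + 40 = -n^3 - 7*n^2 + 26*n + 72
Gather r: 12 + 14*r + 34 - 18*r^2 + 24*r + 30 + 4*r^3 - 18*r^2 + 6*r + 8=4*r^3 - 36*r^2 + 44*r + 84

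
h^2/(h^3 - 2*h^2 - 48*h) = h/(h^2 - 2*h - 48)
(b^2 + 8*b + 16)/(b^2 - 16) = (b + 4)/(b - 4)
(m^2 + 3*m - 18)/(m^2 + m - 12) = (m + 6)/(m + 4)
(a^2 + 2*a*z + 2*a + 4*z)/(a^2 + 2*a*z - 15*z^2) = (a^2 + 2*a*z + 2*a + 4*z)/(a^2 + 2*a*z - 15*z^2)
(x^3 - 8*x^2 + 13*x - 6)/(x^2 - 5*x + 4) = (x^2 - 7*x + 6)/(x - 4)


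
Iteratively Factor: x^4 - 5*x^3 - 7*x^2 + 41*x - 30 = (x + 3)*(x^3 - 8*x^2 + 17*x - 10) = (x - 2)*(x + 3)*(x^2 - 6*x + 5) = (x - 5)*(x - 2)*(x + 3)*(x - 1)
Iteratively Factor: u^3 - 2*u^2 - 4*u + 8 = (u - 2)*(u^2 - 4) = (u - 2)*(u + 2)*(u - 2)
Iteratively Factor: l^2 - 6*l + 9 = (l - 3)*(l - 3)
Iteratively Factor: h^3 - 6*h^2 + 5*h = (h - 5)*(h^2 - h) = (h - 5)*(h - 1)*(h)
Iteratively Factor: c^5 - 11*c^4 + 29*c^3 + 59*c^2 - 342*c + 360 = (c - 5)*(c^4 - 6*c^3 - c^2 + 54*c - 72) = (c - 5)*(c + 3)*(c^3 - 9*c^2 + 26*c - 24) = (c - 5)*(c - 4)*(c + 3)*(c^2 - 5*c + 6) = (c - 5)*(c - 4)*(c - 3)*(c + 3)*(c - 2)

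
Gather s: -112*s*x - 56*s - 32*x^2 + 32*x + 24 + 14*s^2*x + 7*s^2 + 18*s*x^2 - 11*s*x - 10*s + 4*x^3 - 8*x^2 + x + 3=s^2*(14*x + 7) + s*(18*x^2 - 123*x - 66) + 4*x^3 - 40*x^2 + 33*x + 27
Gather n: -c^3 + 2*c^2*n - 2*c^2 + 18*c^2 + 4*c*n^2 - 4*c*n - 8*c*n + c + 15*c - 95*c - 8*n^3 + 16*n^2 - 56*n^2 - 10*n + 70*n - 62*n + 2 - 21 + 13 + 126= -c^3 + 16*c^2 - 79*c - 8*n^3 + n^2*(4*c - 40) + n*(2*c^2 - 12*c - 2) + 120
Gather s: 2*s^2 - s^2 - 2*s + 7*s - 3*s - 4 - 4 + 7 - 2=s^2 + 2*s - 3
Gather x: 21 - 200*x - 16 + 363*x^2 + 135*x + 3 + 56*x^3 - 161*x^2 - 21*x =56*x^3 + 202*x^2 - 86*x + 8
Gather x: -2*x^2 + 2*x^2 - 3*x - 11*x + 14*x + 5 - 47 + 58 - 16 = 0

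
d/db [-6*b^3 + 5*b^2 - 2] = 2*b*(5 - 9*b)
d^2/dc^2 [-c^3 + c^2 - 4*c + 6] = 2 - 6*c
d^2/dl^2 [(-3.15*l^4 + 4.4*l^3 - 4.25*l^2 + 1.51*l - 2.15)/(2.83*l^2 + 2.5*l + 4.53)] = (-50.45607*l^6 - 133.7175*l^5 - 360.42111*l^4 - 544.270742*l^3 - 253.11738*l^2 + 334.335966*l - 180.37858)/(22.665187*l^6 + 60.06675*l^5 + 161.903451*l^4 + 207.9235*l^3 + 259.159941*l^2 + 153.90675*l + 92.959677)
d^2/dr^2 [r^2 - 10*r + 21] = 2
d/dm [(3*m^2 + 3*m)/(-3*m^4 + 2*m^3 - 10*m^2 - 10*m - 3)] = 3*(6*m^5 + 7*m^4 - 4*m^3 - 6*m - 3)/(9*m^8 - 12*m^7 + 64*m^6 + 20*m^5 + 78*m^4 + 188*m^3 + 160*m^2 + 60*m + 9)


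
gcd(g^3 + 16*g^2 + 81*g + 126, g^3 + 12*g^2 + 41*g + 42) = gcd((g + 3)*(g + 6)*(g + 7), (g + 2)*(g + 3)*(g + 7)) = g^2 + 10*g + 21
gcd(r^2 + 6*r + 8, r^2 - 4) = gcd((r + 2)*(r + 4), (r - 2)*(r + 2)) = r + 2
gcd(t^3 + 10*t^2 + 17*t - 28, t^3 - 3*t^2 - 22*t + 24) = t^2 + 3*t - 4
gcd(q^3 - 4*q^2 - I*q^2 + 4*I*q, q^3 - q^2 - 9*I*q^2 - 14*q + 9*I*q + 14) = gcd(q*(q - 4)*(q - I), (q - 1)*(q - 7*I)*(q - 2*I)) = 1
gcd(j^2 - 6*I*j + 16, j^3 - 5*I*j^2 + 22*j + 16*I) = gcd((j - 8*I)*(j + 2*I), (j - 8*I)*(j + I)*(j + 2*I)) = j^2 - 6*I*j + 16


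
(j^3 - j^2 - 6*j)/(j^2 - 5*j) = (j^2 - j - 6)/(j - 5)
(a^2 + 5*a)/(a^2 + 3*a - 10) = a/(a - 2)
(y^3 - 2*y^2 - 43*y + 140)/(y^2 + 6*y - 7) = (y^2 - 9*y + 20)/(y - 1)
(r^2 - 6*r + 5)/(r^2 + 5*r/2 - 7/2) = 2*(r - 5)/(2*r + 7)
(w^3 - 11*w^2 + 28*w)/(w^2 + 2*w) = (w^2 - 11*w + 28)/(w + 2)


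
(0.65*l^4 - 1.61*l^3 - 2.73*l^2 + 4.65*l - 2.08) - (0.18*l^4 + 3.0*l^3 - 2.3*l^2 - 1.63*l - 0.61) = 0.47*l^4 - 4.61*l^3 - 0.43*l^2 + 6.28*l - 1.47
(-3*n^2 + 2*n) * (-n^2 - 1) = 3*n^4 - 2*n^3 + 3*n^2 - 2*n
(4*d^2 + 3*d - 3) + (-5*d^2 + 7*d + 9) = -d^2 + 10*d + 6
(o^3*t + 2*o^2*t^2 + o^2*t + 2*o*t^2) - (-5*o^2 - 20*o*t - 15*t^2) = o^3*t + 2*o^2*t^2 + o^2*t + 5*o^2 + 2*o*t^2 + 20*o*t + 15*t^2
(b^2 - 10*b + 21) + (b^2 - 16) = 2*b^2 - 10*b + 5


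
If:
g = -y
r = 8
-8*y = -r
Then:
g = -1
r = 8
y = 1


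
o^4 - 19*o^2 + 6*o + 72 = (o - 3)^2*(o + 2)*(o + 4)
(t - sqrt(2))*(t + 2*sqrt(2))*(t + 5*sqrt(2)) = t^3 + 6*sqrt(2)*t^2 + 6*t - 20*sqrt(2)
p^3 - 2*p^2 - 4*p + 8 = (p - 2)^2*(p + 2)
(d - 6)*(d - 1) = d^2 - 7*d + 6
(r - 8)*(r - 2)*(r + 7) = r^3 - 3*r^2 - 54*r + 112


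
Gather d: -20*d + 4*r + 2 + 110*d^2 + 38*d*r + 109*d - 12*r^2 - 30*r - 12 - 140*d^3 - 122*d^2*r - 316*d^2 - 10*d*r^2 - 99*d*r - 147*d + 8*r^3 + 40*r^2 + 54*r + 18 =-140*d^3 + d^2*(-122*r - 206) + d*(-10*r^2 - 61*r - 58) + 8*r^3 + 28*r^2 + 28*r + 8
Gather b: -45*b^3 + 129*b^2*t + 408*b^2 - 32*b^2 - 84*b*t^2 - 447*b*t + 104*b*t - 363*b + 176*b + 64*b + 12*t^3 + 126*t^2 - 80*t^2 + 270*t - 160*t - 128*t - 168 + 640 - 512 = -45*b^3 + b^2*(129*t + 376) + b*(-84*t^2 - 343*t - 123) + 12*t^3 + 46*t^2 - 18*t - 40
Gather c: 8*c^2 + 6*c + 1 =8*c^2 + 6*c + 1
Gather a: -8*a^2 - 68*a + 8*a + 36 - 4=-8*a^2 - 60*a + 32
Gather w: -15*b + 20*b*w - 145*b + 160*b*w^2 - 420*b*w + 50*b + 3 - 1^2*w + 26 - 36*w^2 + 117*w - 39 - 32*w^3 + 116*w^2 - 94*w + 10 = -110*b - 32*w^3 + w^2*(160*b + 80) + w*(22 - 400*b)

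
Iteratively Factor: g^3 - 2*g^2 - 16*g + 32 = (g - 2)*(g^2 - 16) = (g - 4)*(g - 2)*(g + 4)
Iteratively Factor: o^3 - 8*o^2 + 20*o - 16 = (o - 4)*(o^2 - 4*o + 4) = (o - 4)*(o - 2)*(o - 2)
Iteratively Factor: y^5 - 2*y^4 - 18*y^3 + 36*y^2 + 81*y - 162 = (y + 3)*(y^4 - 5*y^3 - 3*y^2 + 45*y - 54) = (y - 3)*(y + 3)*(y^3 - 2*y^2 - 9*y + 18) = (y - 3)*(y + 3)^2*(y^2 - 5*y + 6) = (y - 3)*(y - 2)*(y + 3)^2*(y - 3)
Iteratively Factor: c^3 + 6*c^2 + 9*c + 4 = (c + 1)*(c^2 + 5*c + 4) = (c + 1)*(c + 4)*(c + 1)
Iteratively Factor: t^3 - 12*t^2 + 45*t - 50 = (t - 5)*(t^2 - 7*t + 10) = (t - 5)*(t - 2)*(t - 5)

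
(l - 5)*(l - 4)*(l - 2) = l^3 - 11*l^2 + 38*l - 40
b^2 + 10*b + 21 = (b + 3)*(b + 7)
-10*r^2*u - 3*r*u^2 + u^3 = u*(-5*r + u)*(2*r + u)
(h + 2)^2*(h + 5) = h^3 + 9*h^2 + 24*h + 20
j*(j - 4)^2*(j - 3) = j^4 - 11*j^3 + 40*j^2 - 48*j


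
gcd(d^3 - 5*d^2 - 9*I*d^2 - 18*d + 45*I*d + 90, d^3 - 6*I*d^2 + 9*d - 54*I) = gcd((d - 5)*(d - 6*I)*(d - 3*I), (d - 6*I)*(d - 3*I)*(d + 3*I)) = d^2 - 9*I*d - 18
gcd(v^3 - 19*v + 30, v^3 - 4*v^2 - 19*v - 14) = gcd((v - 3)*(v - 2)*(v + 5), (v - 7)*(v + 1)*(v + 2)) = 1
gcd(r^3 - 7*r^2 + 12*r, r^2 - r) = r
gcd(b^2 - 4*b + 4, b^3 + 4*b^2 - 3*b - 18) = b - 2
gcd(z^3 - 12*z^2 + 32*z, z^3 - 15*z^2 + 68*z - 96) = z^2 - 12*z + 32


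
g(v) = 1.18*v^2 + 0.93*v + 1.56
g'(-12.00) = -27.39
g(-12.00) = 160.32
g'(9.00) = 22.17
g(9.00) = 105.51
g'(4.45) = 11.43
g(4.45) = 29.07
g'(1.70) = 4.94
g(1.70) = 6.55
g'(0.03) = 1.00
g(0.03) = 1.59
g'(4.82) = 12.31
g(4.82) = 33.46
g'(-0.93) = -1.26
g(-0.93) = 1.72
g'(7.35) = 18.28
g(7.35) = 72.14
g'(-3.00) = -6.15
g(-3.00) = 9.39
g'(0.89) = 3.03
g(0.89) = 3.32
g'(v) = 2.36*v + 0.93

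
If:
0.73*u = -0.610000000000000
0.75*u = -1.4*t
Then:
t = 0.45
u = -0.84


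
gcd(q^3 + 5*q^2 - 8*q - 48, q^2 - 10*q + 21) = q - 3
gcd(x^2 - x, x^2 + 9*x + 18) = 1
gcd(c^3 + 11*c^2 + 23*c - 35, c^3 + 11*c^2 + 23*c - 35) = c^3 + 11*c^2 + 23*c - 35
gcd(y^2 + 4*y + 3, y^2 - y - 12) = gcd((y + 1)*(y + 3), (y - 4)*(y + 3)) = y + 3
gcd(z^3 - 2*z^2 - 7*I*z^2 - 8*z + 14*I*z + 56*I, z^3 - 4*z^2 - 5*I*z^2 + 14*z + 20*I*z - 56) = z^2 + z*(-4 - 7*I) + 28*I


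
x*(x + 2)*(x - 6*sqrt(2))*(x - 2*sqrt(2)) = x^4 - 8*sqrt(2)*x^3 + 2*x^3 - 16*sqrt(2)*x^2 + 24*x^2 + 48*x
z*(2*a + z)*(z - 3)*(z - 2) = 2*a*z^3 - 10*a*z^2 + 12*a*z + z^4 - 5*z^3 + 6*z^2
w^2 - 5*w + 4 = (w - 4)*(w - 1)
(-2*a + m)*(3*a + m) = -6*a^2 + a*m + m^2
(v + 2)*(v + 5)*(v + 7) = v^3 + 14*v^2 + 59*v + 70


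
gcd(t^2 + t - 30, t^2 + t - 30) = t^2 + t - 30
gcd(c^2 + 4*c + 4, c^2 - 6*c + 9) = 1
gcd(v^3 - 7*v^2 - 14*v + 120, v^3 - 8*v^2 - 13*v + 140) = v^2 - v - 20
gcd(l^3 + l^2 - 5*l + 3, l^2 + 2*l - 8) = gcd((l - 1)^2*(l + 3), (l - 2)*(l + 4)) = 1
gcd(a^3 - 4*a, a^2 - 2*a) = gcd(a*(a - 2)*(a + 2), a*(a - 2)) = a^2 - 2*a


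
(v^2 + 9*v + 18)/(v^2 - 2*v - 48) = (v + 3)/(v - 8)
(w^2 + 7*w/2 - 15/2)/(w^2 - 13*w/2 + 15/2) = (w + 5)/(w - 5)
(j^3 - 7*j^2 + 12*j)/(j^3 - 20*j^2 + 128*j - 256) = j*(j - 3)/(j^2 - 16*j + 64)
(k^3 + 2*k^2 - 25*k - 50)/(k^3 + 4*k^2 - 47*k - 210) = (k^2 - 3*k - 10)/(k^2 - k - 42)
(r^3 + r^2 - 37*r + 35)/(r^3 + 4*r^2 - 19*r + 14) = (r - 5)/(r - 2)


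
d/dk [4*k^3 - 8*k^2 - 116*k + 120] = 12*k^2 - 16*k - 116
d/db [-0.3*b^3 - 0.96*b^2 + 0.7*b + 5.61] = -0.9*b^2 - 1.92*b + 0.7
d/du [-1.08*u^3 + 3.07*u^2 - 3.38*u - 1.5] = -3.24*u^2 + 6.14*u - 3.38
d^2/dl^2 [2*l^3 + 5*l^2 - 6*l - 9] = 12*l + 10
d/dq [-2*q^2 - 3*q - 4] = -4*q - 3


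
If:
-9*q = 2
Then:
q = -2/9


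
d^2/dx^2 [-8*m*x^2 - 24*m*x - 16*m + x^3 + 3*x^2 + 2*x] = -16*m + 6*x + 6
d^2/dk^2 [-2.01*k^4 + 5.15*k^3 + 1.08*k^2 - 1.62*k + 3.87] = -24.12*k^2 + 30.9*k + 2.16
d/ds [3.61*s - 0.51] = 3.61000000000000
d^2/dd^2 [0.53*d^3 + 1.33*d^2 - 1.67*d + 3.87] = 3.18*d + 2.66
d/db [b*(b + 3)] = 2*b + 3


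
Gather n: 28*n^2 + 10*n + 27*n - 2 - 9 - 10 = 28*n^2 + 37*n - 21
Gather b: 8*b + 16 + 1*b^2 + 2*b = b^2 + 10*b + 16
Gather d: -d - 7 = -d - 7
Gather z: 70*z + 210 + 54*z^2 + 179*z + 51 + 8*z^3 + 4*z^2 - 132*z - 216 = 8*z^3 + 58*z^2 + 117*z + 45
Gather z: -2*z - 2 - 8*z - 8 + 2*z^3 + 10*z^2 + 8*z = 2*z^3 + 10*z^2 - 2*z - 10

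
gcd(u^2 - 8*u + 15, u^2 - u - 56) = 1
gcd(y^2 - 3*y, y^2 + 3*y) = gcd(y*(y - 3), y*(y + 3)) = y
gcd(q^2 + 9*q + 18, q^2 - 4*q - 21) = q + 3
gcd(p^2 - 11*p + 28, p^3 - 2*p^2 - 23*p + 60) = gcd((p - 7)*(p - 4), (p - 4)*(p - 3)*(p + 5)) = p - 4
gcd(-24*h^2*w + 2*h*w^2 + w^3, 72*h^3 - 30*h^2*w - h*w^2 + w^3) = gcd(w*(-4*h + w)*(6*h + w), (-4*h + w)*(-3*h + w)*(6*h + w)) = -24*h^2 + 2*h*w + w^2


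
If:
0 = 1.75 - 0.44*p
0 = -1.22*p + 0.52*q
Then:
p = 3.98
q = 9.33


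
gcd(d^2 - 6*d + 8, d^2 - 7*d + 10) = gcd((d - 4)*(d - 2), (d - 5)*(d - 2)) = d - 2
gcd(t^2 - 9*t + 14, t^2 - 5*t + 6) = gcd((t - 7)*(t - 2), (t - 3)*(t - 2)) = t - 2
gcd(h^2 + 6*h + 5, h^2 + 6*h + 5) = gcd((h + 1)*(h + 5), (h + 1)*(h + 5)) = h^2 + 6*h + 5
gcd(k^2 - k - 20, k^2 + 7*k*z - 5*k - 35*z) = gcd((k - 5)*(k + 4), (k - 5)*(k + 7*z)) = k - 5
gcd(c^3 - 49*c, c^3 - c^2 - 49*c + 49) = c^2 - 49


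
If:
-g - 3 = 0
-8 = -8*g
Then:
No Solution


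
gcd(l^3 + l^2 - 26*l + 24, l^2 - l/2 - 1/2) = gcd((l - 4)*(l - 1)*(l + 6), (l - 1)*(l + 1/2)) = l - 1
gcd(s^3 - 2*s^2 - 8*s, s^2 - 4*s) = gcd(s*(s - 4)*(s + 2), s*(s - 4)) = s^2 - 4*s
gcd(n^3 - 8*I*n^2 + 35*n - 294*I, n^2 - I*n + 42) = n^2 - I*n + 42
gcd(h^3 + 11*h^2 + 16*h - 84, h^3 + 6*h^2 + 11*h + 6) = 1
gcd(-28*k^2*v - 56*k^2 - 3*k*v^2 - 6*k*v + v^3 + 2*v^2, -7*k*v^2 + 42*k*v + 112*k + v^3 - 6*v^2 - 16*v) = -7*k*v - 14*k + v^2 + 2*v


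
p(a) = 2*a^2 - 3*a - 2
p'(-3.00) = -15.00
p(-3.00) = 25.00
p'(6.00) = 21.00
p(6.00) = 52.00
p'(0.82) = 0.28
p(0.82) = -3.12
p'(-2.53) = -13.12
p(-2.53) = 18.39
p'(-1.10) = -7.40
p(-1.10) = 3.72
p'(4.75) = 16.00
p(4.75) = 28.88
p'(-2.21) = -11.84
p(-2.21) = 14.40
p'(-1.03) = -7.12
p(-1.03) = 3.21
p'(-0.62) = -5.48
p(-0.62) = 0.63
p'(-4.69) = -21.76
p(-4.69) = 56.06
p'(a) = 4*a - 3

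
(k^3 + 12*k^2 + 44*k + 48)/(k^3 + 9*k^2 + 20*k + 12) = (k + 4)/(k + 1)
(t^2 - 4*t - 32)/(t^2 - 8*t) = (t + 4)/t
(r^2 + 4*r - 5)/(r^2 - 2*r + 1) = (r + 5)/(r - 1)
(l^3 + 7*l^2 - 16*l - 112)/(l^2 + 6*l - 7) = (l^2 - 16)/(l - 1)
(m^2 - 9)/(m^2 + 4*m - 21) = (m + 3)/(m + 7)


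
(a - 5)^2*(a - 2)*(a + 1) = a^4 - 11*a^3 + 33*a^2 - 5*a - 50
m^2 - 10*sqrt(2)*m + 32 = (m - 8*sqrt(2))*(m - 2*sqrt(2))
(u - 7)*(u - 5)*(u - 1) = u^3 - 13*u^2 + 47*u - 35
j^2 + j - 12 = (j - 3)*(j + 4)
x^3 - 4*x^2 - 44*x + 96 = (x - 8)*(x - 2)*(x + 6)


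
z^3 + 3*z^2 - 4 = (z - 1)*(z + 2)^2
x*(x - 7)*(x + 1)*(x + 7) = x^4 + x^3 - 49*x^2 - 49*x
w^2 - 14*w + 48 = (w - 8)*(w - 6)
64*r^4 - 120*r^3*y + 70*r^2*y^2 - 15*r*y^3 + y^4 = (-8*r + y)*(-4*r + y)*(-2*r + y)*(-r + y)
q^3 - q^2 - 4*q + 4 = (q - 2)*(q - 1)*(q + 2)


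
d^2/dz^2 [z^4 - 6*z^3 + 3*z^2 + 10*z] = 12*z^2 - 36*z + 6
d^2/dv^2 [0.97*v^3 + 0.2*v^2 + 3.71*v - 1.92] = 5.82*v + 0.4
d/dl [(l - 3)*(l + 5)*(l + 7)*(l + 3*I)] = 4*l^3 + l^2*(27 + 9*I) + l*(-2 + 54*I) - 105 - 3*I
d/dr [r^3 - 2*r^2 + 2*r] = 3*r^2 - 4*r + 2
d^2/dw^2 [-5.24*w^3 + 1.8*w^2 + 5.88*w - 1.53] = 3.6 - 31.44*w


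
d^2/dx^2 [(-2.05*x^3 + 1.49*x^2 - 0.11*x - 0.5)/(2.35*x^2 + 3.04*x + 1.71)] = (-1.4210854715202e-14*x^5 + 2.1316282072803e-14*x^4 - 43.91878*x^3 - 116.43321*x^2 - 54.74622*x + 4.634366)/(12.977875*x^6 + 50.3652*x^5 + 93.483705*x^4 + 101.391904*x^3 + 68.024313*x^2 + 26.667792*x + 5.000211)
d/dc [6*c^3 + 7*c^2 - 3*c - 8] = 18*c^2 + 14*c - 3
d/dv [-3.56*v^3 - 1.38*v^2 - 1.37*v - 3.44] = -10.68*v^2 - 2.76*v - 1.37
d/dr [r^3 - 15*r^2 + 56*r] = 3*r^2 - 30*r + 56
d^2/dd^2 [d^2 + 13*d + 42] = 2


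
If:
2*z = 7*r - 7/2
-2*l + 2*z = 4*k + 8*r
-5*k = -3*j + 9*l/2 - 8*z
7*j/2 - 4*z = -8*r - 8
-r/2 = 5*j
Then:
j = -30/127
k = -65657/4064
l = 59701/2032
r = 300/127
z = 3311/508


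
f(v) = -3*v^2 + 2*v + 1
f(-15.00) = -704.00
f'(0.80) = -2.80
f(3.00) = -20.00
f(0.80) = 0.68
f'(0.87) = -3.22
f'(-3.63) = 23.78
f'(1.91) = -9.46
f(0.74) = 0.84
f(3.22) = -23.67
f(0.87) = 0.47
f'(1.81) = -8.86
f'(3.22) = -17.32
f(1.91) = -6.12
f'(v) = 2 - 6*v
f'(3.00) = -16.00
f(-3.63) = -45.79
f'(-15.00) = 92.00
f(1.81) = -5.21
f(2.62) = -14.35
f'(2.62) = -13.72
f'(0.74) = -2.44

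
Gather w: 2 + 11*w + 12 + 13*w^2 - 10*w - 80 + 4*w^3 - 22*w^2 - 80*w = 4*w^3 - 9*w^2 - 79*w - 66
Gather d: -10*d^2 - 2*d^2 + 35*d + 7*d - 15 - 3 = -12*d^2 + 42*d - 18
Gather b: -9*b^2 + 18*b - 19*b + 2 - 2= -9*b^2 - b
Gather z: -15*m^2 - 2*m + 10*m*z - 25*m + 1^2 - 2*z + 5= -15*m^2 - 27*m + z*(10*m - 2) + 6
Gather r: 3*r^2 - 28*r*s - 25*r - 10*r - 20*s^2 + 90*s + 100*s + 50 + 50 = 3*r^2 + r*(-28*s - 35) - 20*s^2 + 190*s + 100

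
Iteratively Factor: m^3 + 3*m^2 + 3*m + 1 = (m + 1)*(m^2 + 2*m + 1) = (m + 1)^2*(m + 1)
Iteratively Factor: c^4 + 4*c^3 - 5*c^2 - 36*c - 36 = (c + 2)*(c^3 + 2*c^2 - 9*c - 18) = (c - 3)*(c + 2)*(c^2 + 5*c + 6) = (c - 3)*(c + 2)*(c + 3)*(c + 2)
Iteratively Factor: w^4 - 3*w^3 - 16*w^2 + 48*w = (w - 3)*(w^3 - 16*w) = (w - 4)*(w - 3)*(w^2 + 4*w) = w*(w - 4)*(w - 3)*(w + 4)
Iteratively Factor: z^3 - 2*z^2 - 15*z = (z - 5)*(z^2 + 3*z) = (z - 5)*(z + 3)*(z)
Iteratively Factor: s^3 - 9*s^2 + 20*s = (s - 4)*(s^2 - 5*s) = (s - 5)*(s - 4)*(s)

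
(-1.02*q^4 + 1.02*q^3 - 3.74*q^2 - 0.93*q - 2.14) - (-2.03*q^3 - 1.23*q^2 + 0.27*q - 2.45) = -1.02*q^4 + 3.05*q^3 - 2.51*q^2 - 1.2*q + 0.31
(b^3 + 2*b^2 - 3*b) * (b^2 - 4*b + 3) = b^5 - 2*b^4 - 8*b^3 + 18*b^2 - 9*b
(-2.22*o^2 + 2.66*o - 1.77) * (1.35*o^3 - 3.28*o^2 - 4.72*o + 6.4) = -2.997*o^5 + 10.8726*o^4 - 0.635899999999999*o^3 - 20.9576*o^2 + 25.3784*o - 11.328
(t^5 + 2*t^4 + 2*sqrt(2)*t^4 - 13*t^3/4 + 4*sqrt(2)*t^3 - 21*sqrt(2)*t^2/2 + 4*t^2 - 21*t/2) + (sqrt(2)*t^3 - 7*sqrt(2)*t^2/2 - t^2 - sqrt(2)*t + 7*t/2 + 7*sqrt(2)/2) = t^5 + 2*t^4 + 2*sqrt(2)*t^4 - 13*t^3/4 + 5*sqrt(2)*t^3 - 14*sqrt(2)*t^2 + 3*t^2 - 7*t - sqrt(2)*t + 7*sqrt(2)/2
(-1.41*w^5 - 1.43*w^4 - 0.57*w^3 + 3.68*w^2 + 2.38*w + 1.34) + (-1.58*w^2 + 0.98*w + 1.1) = -1.41*w^5 - 1.43*w^4 - 0.57*w^3 + 2.1*w^2 + 3.36*w + 2.44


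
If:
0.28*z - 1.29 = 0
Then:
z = 4.61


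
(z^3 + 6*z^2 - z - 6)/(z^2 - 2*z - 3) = (z^2 + 5*z - 6)/(z - 3)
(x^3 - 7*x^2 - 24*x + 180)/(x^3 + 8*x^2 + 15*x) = (x^2 - 12*x + 36)/(x*(x + 3))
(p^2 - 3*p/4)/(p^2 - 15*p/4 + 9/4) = p/(p - 3)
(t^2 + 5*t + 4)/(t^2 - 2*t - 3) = (t + 4)/(t - 3)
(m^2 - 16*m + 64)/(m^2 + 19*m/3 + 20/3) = 3*(m^2 - 16*m + 64)/(3*m^2 + 19*m + 20)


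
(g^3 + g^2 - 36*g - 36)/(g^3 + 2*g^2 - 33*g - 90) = (g^2 + 7*g + 6)/(g^2 + 8*g + 15)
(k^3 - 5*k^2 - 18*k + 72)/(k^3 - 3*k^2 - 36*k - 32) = (k^2 - 9*k + 18)/(k^2 - 7*k - 8)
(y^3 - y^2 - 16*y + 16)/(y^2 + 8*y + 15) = (y^3 - y^2 - 16*y + 16)/(y^2 + 8*y + 15)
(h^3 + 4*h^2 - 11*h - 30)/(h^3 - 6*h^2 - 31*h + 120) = (h + 2)/(h - 8)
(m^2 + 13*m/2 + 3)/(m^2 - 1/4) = 2*(m + 6)/(2*m - 1)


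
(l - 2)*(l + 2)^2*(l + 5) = l^4 + 7*l^3 + 6*l^2 - 28*l - 40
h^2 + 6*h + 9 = (h + 3)^2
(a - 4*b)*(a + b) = a^2 - 3*a*b - 4*b^2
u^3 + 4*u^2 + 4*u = u*(u + 2)^2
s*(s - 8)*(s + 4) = s^3 - 4*s^2 - 32*s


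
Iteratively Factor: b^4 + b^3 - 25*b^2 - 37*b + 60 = (b + 4)*(b^3 - 3*b^2 - 13*b + 15) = (b + 3)*(b + 4)*(b^2 - 6*b + 5) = (b - 1)*(b + 3)*(b + 4)*(b - 5)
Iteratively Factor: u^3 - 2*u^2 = (u)*(u^2 - 2*u) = u*(u - 2)*(u)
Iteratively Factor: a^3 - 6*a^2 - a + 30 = (a - 3)*(a^2 - 3*a - 10) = (a - 3)*(a + 2)*(a - 5)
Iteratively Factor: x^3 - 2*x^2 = (x)*(x^2 - 2*x) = x*(x - 2)*(x)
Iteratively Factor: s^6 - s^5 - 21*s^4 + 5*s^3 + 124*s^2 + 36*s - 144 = (s - 4)*(s^5 + 3*s^4 - 9*s^3 - 31*s^2 + 36) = (s - 4)*(s - 3)*(s^4 + 6*s^3 + 9*s^2 - 4*s - 12) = (s - 4)*(s - 3)*(s + 2)*(s^3 + 4*s^2 + s - 6) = (s - 4)*(s - 3)*(s + 2)^2*(s^2 + 2*s - 3) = (s - 4)*(s - 3)*(s + 2)^2*(s + 3)*(s - 1)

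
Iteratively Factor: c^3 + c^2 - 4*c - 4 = (c + 1)*(c^2 - 4) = (c + 1)*(c + 2)*(c - 2)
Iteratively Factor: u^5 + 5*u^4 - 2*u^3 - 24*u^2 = (u + 4)*(u^4 + u^3 - 6*u^2) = u*(u + 4)*(u^3 + u^2 - 6*u) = u^2*(u + 4)*(u^2 + u - 6) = u^2*(u + 3)*(u + 4)*(u - 2)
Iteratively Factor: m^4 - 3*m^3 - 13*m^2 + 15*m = (m - 1)*(m^3 - 2*m^2 - 15*m) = (m - 5)*(m - 1)*(m^2 + 3*m) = m*(m - 5)*(m - 1)*(m + 3)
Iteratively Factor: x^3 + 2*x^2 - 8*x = (x)*(x^2 + 2*x - 8) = x*(x + 4)*(x - 2)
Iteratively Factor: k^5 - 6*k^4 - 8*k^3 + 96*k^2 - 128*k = (k)*(k^4 - 6*k^3 - 8*k^2 + 96*k - 128) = k*(k - 4)*(k^3 - 2*k^2 - 16*k + 32) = k*(k - 4)^2*(k^2 + 2*k - 8) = k*(k - 4)^2*(k + 4)*(k - 2)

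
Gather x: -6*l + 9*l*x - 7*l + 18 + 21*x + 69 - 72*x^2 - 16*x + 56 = -13*l - 72*x^2 + x*(9*l + 5) + 143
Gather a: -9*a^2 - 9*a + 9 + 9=-9*a^2 - 9*a + 18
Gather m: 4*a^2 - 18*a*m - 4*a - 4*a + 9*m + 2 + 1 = 4*a^2 - 8*a + m*(9 - 18*a) + 3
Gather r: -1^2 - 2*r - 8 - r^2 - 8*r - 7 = -r^2 - 10*r - 16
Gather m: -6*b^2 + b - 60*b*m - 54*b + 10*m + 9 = -6*b^2 - 53*b + m*(10 - 60*b) + 9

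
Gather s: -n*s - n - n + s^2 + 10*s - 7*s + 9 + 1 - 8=-2*n + s^2 + s*(3 - n) + 2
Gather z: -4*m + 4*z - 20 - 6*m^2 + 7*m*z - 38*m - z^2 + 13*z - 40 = -6*m^2 - 42*m - z^2 + z*(7*m + 17) - 60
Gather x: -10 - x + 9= -x - 1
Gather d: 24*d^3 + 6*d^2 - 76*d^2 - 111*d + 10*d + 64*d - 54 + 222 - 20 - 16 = 24*d^3 - 70*d^2 - 37*d + 132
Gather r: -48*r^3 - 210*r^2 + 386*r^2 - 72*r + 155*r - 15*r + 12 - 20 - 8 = -48*r^3 + 176*r^2 + 68*r - 16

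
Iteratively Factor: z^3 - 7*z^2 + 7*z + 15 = (z + 1)*(z^2 - 8*z + 15) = (z - 3)*(z + 1)*(z - 5)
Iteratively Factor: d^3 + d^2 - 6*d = (d - 2)*(d^2 + 3*d) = (d - 2)*(d + 3)*(d)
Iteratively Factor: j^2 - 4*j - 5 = (j + 1)*(j - 5)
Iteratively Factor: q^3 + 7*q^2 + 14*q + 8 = (q + 2)*(q^2 + 5*q + 4) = (q + 1)*(q + 2)*(q + 4)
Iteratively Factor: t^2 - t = (t)*(t - 1)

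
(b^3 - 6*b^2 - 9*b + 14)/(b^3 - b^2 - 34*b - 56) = (b - 1)/(b + 4)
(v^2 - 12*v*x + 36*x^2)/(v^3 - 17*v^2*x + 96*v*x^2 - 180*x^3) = 1/(v - 5*x)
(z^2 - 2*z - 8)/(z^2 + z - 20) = (z + 2)/(z + 5)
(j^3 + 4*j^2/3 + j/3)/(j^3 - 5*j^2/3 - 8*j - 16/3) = j*(3*j + 1)/(3*j^2 - 8*j - 16)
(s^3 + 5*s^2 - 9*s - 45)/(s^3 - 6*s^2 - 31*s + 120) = (s + 3)/(s - 8)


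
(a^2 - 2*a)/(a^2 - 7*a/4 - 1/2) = 4*a/(4*a + 1)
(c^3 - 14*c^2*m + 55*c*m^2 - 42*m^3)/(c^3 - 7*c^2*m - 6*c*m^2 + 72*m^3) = (c^2 - 8*c*m + 7*m^2)/(c^2 - c*m - 12*m^2)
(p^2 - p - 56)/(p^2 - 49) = (p - 8)/(p - 7)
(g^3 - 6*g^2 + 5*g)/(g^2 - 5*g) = g - 1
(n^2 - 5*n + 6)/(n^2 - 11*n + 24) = (n - 2)/(n - 8)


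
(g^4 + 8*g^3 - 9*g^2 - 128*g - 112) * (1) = g^4 + 8*g^3 - 9*g^2 - 128*g - 112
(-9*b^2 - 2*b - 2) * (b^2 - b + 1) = -9*b^4 + 7*b^3 - 9*b^2 - 2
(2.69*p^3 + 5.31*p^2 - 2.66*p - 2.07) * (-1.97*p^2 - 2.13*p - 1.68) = -5.2993*p^5 - 16.1904*p^4 - 10.5893*p^3 + 0.8229*p^2 + 8.8779*p + 3.4776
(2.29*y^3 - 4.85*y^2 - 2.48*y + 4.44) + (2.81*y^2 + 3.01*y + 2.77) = 2.29*y^3 - 2.04*y^2 + 0.53*y + 7.21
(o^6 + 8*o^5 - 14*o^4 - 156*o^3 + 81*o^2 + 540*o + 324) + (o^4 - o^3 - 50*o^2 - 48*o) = o^6 + 8*o^5 - 13*o^4 - 157*o^3 + 31*o^2 + 492*o + 324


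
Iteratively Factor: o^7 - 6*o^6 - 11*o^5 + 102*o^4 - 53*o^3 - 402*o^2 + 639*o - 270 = (o - 3)*(o^6 - 3*o^5 - 20*o^4 + 42*o^3 + 73*o^2 - 183*o + 90) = (o - 3)*(o + 3)*(o^5 - 6*o^4 - 2*o^3 + 48*o^2 - 71*o + 30) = (o - 3)*(o - 1)*(o + 3)*(o^4 - 5*o^3 - 7*o^2 + 41*o - 30) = (o - 3)*(o - 2)*(o - 1)*(o + 3)*(o^3 - 3*o^2 - 13*o + 15) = (o - 5)*(o - 3)*(o - 2)*(o - 1)*(o + 3)*(o^2 + 2*o - 3) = (o - 5)*(o - 3)*(o - 2)*(o - 1)*(o + 3)^2*(o - 1)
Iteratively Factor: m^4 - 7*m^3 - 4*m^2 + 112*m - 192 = (m + 4)*(m^3 - 11*m^2 + 40*m - 48) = (m - 3)*(m + 4)*(m^2 - 8*m + 16) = (m - 4)*(m - 3)*(m + 4)*(m - 4)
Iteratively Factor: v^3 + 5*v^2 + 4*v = (v + 4)*(v^2 + v) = v*(v + 4)*(v + 1)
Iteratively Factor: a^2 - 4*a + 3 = (a - 1)*(a - 3)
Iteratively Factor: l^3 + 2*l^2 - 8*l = (l - 2)*(l^2 + 4*l) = l*(l - 2)*(l + 4)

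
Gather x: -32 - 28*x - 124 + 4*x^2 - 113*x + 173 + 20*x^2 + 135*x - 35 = 24*x^2 - 6*x - 18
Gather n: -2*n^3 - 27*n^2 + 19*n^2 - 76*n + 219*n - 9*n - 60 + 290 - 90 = -2*n^3 - 8*n^2 + 134*n + 140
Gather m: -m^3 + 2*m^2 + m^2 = -m^3 + 3*m^2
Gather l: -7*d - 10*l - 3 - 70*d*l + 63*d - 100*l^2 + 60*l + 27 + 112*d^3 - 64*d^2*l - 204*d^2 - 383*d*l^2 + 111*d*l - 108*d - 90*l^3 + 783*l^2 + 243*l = 112*d^3 - 204*d^2 - 52*d - 90*l^3 + l^2*(683 - 383*d) + l*(-64*d^2 + 41*d + 293) + 24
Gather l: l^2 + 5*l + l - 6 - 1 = l^2 + 6*l - 7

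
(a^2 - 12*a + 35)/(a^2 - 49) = (a - 5)/(a + 7)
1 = 1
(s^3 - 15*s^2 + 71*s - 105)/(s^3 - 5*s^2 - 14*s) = (s^2 - 8*s + 15)/(s*(s + 2))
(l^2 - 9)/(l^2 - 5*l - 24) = (l - 3)/(l - 8)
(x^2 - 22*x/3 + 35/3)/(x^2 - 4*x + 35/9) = 3*(x - 5)/(3*x - 5)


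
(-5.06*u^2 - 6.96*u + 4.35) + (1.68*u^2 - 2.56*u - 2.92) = -3.38*u^2 - 9.52*u + 1.43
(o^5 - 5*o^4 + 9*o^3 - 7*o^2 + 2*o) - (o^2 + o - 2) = o^5 - 5*o^4 + 9*o^3 - 8*o^2 + o + 2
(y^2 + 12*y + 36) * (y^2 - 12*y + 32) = y^4 - 76*y^2 - 48*y + 1152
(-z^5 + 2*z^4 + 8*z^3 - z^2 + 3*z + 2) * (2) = -2*z^5 + 4*z^4 + 16*z^3 - 2*z^2 + 6*z + 4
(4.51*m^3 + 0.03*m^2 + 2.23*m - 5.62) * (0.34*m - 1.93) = 1.5334*m^4 - 8.6941*m^3 + 0.7003*m^2 - 6.2147*m + 10.8466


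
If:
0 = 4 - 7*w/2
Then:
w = 8/7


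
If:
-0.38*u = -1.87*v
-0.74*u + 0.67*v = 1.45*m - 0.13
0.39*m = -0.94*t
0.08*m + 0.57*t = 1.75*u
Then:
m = 0.09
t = -0.04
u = -0.01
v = -0.00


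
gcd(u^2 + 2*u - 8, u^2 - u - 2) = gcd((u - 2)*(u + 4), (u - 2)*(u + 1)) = u - 2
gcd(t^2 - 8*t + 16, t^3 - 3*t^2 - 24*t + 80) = t^2 - 8*t + 16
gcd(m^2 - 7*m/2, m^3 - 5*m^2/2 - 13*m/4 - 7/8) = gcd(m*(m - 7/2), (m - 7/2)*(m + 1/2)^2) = m - 7/2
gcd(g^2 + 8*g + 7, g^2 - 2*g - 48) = 1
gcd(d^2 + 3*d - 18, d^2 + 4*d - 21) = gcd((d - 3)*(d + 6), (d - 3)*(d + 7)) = d - 3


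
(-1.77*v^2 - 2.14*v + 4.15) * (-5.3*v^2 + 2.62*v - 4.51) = 9.381*v^4 + 6.7046*v^3 - 19.6191*v^2 + 20.5244*v - 18.7165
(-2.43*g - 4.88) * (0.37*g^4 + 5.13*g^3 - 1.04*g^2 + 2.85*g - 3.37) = -0.8991*g^5 - 14.2715*g^4 - 22.5072*g^3 - 1.8503*g^2 - 5.7189*g + 16.4456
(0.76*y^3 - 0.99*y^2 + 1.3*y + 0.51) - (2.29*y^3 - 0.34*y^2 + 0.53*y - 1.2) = -1.53*y^3 - 0.65*y^2 + 0.77*y + 1.71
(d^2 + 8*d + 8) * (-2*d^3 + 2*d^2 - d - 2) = -2*d^5 - 14*d^4 - d^3 + 6*d^2 - 24*d - 16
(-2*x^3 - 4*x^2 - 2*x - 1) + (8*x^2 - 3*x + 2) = -2*x^3 + 4*x^2 - 5*x + 1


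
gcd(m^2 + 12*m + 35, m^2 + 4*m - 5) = m + 5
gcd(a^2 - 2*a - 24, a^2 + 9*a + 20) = a + 4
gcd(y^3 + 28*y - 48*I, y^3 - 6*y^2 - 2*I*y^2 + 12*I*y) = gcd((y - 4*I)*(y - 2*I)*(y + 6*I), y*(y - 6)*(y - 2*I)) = y - 2*I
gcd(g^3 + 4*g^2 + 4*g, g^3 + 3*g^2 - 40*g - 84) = g + 2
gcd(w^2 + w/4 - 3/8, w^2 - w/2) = w - 1/2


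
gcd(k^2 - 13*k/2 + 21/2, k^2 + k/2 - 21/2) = k - 3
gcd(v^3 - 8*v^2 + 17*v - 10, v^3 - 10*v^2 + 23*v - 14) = v^2 - 3*v + 2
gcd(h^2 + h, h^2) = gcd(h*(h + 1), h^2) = h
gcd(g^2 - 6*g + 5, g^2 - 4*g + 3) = g - 1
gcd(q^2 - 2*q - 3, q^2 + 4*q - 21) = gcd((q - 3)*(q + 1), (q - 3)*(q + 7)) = q - 3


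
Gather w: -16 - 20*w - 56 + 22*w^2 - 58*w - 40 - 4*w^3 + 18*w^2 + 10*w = -4*w^3 + 40*w^2 - 68*w - 112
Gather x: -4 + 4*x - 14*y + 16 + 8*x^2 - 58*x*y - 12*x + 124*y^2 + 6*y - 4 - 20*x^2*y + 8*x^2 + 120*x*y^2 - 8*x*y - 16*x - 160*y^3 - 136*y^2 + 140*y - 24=x^2*(16 - 20*y) + x*(120*y^2 - 66*y - 24) - 160*y^3 - 12*y^2 + 132*y - 16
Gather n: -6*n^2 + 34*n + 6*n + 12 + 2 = -6*n^2 + 40*n + 14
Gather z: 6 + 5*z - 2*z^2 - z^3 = -z^3 - 2*z^2 + 5*z + 6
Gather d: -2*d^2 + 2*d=-2*d^2 + 2*d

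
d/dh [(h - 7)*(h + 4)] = 2*h - 3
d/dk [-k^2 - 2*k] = -2*k - 2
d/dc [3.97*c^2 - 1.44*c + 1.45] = 7.94*c - 1.44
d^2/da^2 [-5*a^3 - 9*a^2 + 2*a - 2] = -30*a - 18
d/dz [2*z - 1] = 2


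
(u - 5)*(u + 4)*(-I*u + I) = -I*u^3 + 2*I*u^2 + 19*I*u - 20*I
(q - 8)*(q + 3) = q^2 - 5*q - 24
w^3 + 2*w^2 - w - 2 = (w - 1)*(w + 1)*(w + 2)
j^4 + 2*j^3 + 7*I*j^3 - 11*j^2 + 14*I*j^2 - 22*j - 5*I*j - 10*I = (j + 2)*(j + I)^2*(j + 5*I)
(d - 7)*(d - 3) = d^2 - 10*d + 21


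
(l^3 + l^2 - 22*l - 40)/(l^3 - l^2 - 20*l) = (l + 2)/l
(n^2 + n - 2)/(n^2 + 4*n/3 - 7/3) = 3*(n + 2)/(3*n + 7)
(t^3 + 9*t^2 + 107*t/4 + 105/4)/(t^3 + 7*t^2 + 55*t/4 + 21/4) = (2*t + 5)/(2*t + 1)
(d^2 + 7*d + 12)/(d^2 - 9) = (d + 4)/(d - 3)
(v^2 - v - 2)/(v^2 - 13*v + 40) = (v^2 - v - 2)/(v^2 - 13*v + 40)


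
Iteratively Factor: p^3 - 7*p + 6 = (p - 1)*(p^2 + p - 6) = (p - 1)*(p + 3)*(p - 2)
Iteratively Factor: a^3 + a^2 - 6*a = (a + 3)*(a^2 - 2*a) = a*(a + 3)*(a - 2)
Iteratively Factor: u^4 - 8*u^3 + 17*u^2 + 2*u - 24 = (u - 3)*(u^3 - 5*u^2 + 2*u + 8) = (u - 4)*(u - 3)*(u^2 - u - 2) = (u - 4)*(u - 3)*(u - 2)*(u + 1)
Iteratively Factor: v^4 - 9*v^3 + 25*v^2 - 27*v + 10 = (v - 2)*(v^3 - 7*v^2 + 11*v - 5) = (v - 5)*(v - 2)*(v^2 - 2*v + 1) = (v - 5)*(v - 2)*(v - 1)*(v - 1)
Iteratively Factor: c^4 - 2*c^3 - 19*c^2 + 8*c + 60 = (c + 3)*(c^3 - 5*c^2 - 4*c + 20) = (c + 2)*(c + 3)*(c^2 - 7*c + 10) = (c - 5)*(c + 2)*(c + 3)*(c - 2)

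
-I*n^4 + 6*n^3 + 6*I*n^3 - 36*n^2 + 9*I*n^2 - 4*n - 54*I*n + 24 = (n - 6)*(n + I)*(n + 4*I)*(-I*n + 1)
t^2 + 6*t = t*(t + 6)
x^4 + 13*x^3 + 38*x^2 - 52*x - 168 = (x - 2)*(x + 2)*(x + 6)*(x + 7)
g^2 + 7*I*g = g*(g + 7*I)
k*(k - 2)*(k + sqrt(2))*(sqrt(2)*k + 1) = sqrt(2)*k^4 - 2*sqrt(2)*k^3 + 3*k^3 - 6*k^2 + sqrt(2)*k^2 - 2*sqrt(2)*k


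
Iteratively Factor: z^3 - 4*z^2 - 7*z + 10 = (z - 1)*(z^2 - 3*z - 10) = (z - 5)*(z - 1)*(z + 2)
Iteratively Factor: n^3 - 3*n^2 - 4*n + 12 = (n + 2)*(n^2 - 5*n + 6) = (n - 3)*(n + 2)*(n - 2)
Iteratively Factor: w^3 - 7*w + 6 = (w - 1)*(w^2 + w - 6) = (w - 2)*(w - 1)*(w + 3)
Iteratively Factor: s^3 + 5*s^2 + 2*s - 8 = (s - 1)*(s^2 + 6*s + 8) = (s - 1)*(s + 2)*(s + 4)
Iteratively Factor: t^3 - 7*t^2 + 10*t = (t - 2)*(t^2 - 5*t) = t*(t - 2)*(t - 5)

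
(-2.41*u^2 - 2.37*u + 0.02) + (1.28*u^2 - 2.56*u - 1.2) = -1.13*u^2 - 4.93*u - 1.18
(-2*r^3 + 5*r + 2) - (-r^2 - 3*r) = -2*r^3 + r^2 + 8*r + 2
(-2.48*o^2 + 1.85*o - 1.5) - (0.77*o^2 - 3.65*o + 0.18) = -3.25*o^2 + 5.5*o - 1.68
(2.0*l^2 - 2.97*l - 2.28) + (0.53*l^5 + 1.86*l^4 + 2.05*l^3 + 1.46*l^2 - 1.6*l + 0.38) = 0.53*l^5 + 1.86*l^4 + 2.05*l^3 + 3.46*l^2 - 4.57*l - 1.9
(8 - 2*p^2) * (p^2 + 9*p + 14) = -2*p^4 - 18*p^3 - 20*p^2 + 72*p + 112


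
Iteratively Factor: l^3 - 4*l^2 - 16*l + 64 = (l - 4)*(l^2 - 16) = (l - 4)^2*(l + 4)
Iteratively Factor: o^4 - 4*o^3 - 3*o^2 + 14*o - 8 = (o - 4)*(o^3 - 3*o + 2) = (o - 4)*(o + 2)*(o^2 - 2*o + 1) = (o - 4)*(o - 1)*(o + 2)*(o - 1)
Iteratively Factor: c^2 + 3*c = (c)*(c + 3)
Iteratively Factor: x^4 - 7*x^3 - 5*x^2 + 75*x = (x - 5)*(x^3 - 2*x^2 - 15*x) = (x - 5)^2*(x^2 + 3*x) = (x - 5)^2*(x + 3)*(x)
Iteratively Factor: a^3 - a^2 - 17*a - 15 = (a + 1)*(a^2 - 2*a - 15) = (a - 5)*(a + 1)*(a + 3)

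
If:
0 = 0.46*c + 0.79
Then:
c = -1.72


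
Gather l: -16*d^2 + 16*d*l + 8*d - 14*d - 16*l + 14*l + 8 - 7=-16*d^2 - 6*d + l*(16*d - 2) + 1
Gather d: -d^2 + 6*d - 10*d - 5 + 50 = -d^2 - 4*d + 45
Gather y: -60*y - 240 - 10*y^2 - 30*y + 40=-10*y^2 - 90*y - 200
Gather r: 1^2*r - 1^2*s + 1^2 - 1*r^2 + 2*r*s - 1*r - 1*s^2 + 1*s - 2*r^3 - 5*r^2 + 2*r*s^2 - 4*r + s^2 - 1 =-2*r^3 - 6*r^2 + r*(2*s^2 + 2*s - 4)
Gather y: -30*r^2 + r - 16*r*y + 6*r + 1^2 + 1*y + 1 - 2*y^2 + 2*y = -30*r^2 + 7*r - 2*y^2 + y*(3 - 16*r) + 2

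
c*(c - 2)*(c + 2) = c^3 - 4*c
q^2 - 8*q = q*(q - 8)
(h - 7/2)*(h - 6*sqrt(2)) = h^2 - 6*sqrt(2)*h - 7*h/2 + 21*sqrt(2)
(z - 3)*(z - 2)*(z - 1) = z^3 - 6*z^2 + 11*z - 6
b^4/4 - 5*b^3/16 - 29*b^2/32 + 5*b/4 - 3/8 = (b/4 + 1/2)*(b - 2)*(b - 3/4)*(b - 1/2)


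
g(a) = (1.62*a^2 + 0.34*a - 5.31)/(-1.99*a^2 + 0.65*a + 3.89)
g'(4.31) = 0.00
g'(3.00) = -0.04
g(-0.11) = -1.40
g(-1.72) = 0.35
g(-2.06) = -0.15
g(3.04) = -0.85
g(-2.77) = -0.47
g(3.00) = -0.85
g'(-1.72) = 2.53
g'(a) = (3.24*a + 0.34)/(-1.99*a^2 + 0.65*a + 3.89) + (3.98*a - 0.65)*(1.62*a^2 + 0.34*a - 5.31)/(-1.99*a^2 + 0.65*a + 3.89)^2 = (1.7296*a^2 - 8.5302*a + 4.7741)/(3.9601*a^4 - 2.587*a^3 - 15.0597*a^2 + 5.057*a + 15.1321)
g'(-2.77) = 0.24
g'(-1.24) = 30815.45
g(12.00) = -0.84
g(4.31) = -0.87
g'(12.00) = 0.00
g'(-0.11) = 0.40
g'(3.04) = -0.03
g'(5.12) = 0.00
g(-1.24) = -134.05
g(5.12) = -0.87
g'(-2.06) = 0.85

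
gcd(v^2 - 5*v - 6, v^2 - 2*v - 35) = 1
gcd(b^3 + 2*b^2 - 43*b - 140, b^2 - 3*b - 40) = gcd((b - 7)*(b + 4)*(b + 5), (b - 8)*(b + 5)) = b + 5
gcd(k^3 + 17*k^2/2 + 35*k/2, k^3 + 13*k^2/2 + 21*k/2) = k^2 + 7*k/2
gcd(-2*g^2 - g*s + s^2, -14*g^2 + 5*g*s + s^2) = -2*g + s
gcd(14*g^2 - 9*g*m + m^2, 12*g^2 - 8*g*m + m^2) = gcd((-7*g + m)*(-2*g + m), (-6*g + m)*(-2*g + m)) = 2*g - m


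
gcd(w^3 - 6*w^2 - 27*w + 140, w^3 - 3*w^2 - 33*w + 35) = w^2 - 2*w - 35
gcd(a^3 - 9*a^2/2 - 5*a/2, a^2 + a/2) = a^2 + a/2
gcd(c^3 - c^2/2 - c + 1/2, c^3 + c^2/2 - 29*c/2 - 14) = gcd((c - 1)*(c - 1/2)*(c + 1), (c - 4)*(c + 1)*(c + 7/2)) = c + 1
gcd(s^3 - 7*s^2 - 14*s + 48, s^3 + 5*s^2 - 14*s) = s - 2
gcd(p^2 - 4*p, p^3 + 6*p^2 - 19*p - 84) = p - 4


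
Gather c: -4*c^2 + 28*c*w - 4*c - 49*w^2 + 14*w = -4*c^2 + c*(28*w - 4) - 49*w^2 + 14*w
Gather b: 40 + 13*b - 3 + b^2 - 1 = b^2 + 13*b + 36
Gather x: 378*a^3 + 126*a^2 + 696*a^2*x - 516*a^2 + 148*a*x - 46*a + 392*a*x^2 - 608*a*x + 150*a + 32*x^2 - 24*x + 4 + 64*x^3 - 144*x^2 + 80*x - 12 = 378*a^3 - 390*a^2 + 104*a + 64*x^3 + x^2*(392*a - 112) + x*(696*a^2 - 460*a + 56) - 8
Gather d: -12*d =-12*d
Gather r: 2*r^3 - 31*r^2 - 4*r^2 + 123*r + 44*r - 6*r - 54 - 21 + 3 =2*r^3 - 35*r^2 + 161*r - 72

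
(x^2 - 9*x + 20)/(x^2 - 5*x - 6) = (-x^2 + 9*x - 20)/(-x^2 + 5*x + 6)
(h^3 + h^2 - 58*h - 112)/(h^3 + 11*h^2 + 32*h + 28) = (h - 8)/(h + 2)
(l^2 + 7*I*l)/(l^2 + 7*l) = (l + 7*I)/(l + 7)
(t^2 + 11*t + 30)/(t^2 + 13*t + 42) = (t + 5)/(t + 7)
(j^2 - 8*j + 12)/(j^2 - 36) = (j - 2)/(j + 6)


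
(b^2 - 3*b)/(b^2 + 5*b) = (b - 3)/(b + 5)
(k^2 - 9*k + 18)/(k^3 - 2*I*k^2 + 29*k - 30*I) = (k^2 - 9*k + 18)/(k^3 - 2*I*k^2 + 29*k - 30*I)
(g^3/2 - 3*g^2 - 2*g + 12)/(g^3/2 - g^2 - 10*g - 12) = (g - 2)/(g + 2)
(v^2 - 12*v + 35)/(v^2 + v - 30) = (v - 7)/(v + 6)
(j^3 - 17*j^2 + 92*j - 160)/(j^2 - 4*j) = j - 13 + 40/j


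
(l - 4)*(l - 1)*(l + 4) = l^3 - l^2 - 16*l + 16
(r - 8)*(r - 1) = r^2 - 9*r + 8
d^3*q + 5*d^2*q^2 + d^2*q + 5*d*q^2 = d*(d + 5*q)*(d*q + q)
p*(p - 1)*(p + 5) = p^3 + 4*p^2 - 5*p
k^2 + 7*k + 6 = (k + 1)*(k + 6)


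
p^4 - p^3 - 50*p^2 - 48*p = p*(p - 8)*(p + 1)*(p + 6)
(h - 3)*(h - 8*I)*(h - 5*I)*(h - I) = h^4 - 3*h^3 - 14*I*h^3 - 53*h^2 + 42*I*h^2 + 159*h + 40*I*h - 120*I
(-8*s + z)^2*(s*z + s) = 64*s^3*z + 64*s^3 - 16*s^2*z^2 - 16*s^2*z + s*z^3 + s*z^2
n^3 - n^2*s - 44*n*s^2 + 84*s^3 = (n - 6*s)*(n - 2*s)*(n + 7*s)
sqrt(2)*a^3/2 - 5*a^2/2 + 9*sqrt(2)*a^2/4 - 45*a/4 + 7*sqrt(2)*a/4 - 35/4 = (a + 7/2)*(a - 5*sqrt(2)/2)*(sqrt(2)*a/2 + sqrt(2)/2)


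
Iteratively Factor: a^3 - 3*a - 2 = (a + 1)*(a^2 - a - 2) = (a + 1)^2*(a - 2)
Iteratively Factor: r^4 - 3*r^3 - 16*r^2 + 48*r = (r - 4)*(r^3 + r^2 - 12*r) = r*(r - 4)*(r^2 + r - 12) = r*(r - 4)*(r + 4)*(r - 3)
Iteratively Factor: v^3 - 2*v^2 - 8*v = (v - 4)*(v^2 + 2*v) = v*(v - 4)*(v + 2)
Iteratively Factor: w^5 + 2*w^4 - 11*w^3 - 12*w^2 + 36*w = (w)*(w^4 + 2*w^3 - 11*w^2 - 12*w + 36) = w*(w + 3)*(w^3 - w^2 - 8*w + 12) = w*(w - 2)*(w + 3)*(w^2 + w - 6) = w*(w - 2)*(w + 3)^2*(w - 2)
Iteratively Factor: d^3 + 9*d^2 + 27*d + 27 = (d + 3)*(d^2 + 6*d + 9) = (d + 3)^2*(d + 3)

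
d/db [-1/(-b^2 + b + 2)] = (1 - 2*b)/(-b^2 + b + 2)^2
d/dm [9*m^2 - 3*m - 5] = 18*m - 3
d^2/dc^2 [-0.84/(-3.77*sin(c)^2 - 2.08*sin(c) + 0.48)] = (-47.755344*sin(c)^4 - 19.760832*sin(c)^3 + 61.918584*sin(c)^2 + 38.683008*sin(c) + 10.30848)/(3.77*sin(c)^2 + 2.08*sin(c) - 0.48)^3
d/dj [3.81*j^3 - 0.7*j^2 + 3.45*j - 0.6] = 11.43*j^2 - 1.4*j + 3.45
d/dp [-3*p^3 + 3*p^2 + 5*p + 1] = -9*p^2 + 6*p + 5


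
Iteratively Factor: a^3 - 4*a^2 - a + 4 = (a + 1)*(a^2 - 5*a + 4) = (a - 4)*(a + 1)*(a - 1)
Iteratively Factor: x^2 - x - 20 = (x + 4)*(x - 5)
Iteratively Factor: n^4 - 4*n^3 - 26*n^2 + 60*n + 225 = (n - 5)*(n^3 + n^2 - 21*n - 45) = (n - 5)*(n + 3)*(n^2 - 2*n - 15) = (n - 5)^2*(n + 3)*(n + 3)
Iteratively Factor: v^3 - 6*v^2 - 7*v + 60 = (v - 4)*(v^2 - 2*v - 15) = (v - 5)*(v - 4)*(v + 3)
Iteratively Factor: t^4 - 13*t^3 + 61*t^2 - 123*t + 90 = (t - 2)*(t^3 - 11*t^2 + 39*t - 45) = (t - 5)*(t - 2)*(t^2 - 6*t + 9) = (t - 5)*(t - 3)*(t - 2)*(t - 3)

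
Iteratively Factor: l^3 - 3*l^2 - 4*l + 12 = (l - 2)*(l^2 - l - 6) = (l - 3)*(l - 2)*(l + 2)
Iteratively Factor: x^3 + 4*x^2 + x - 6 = (x - 1)*(x^2 + 5*x + 6) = (x - 1)*(x + 2)*(x + 3)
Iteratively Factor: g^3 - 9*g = (g + 3)*(g^2 - 3*g) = (g - 3)*(g + 3)*(g)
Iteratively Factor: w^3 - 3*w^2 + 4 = (w - 2)*(w^2 - w - 2) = (w - 2)^2*(w + 1)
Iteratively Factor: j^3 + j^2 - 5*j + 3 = (j - 1)*(j^2 + 2*j - 3) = (j - 1)*(j + 3)*(j - 1)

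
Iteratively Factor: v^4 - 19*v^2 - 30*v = (v + 2)*(v^3 - 2*v^2 - 15*v) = v*(v + 2)*(v^2 - 2*v - 15) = v*(v - 5)*(v + 2)*(v + 3)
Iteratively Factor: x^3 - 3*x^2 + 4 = (x - 2)*(x^2 - x - 2) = (x - 2)^2*(x + 1)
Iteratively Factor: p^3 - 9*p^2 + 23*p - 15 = (p - 1)*(p^2 - 8*p + 15) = (p - 5)*(p - 1)*(p - 3)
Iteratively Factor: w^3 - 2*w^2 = (w)*(w^2 - 2*w) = w^2*(w - 2)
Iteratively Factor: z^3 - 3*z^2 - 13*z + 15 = (z + 3)*(z^2 - 6*z + 5) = (z - 5)*(z + 3)*(z - 1)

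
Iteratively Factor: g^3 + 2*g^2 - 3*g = (g + 3)*(g^2 - g) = (g - 1)*(g + 3)*(g)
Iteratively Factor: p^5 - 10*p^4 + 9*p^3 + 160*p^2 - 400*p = (p - 5)*(p^4 - 5*p^3 - 16*p^2 + 80*p) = (p - 5)*(p - 4)*(p^3 - p^2 - 20*p) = (p - 5)^2*(p - 4)*(p^2 + 4*p) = p*(p - 5)^2*(p - 4)*(p + 4)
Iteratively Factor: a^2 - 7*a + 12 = (a - 3)*(a - 4)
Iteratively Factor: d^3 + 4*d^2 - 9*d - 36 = (d + 3)*(d^2 + d - 12) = (d + 3)*(d + 4)*(d - 3)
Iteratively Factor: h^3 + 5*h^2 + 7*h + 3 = (h + 3)*(h^2 + 2*h + 1) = (h + 1)*(h + 3)*(h + 1)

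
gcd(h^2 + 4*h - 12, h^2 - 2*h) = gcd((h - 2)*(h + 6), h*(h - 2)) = h - 2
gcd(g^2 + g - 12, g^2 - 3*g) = g - 3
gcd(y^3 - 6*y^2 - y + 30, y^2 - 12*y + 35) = y - 5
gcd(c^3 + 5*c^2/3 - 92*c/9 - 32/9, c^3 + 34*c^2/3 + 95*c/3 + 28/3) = c^2 + 13*c/3 + 4/3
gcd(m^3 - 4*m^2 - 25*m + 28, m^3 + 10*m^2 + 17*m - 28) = m^2 + 3*m - 4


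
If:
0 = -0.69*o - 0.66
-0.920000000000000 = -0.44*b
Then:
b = 2.09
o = -0.96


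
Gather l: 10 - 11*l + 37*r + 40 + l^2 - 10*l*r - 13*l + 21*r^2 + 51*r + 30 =l^2 + l*(-10*r - 24) + 21*r^2 + 88*r + 80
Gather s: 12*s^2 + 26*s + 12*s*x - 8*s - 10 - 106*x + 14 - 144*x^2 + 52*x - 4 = 12*s^2 + s*(12*x + 18) - 144*x^2 - 54*x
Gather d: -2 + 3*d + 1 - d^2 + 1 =-d^2 + 3*d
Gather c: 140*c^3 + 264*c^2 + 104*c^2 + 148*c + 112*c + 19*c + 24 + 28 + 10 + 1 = 140*c^3 + 368*c^2 + 279*c + 63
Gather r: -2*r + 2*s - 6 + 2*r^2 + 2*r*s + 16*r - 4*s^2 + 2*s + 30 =2*r^2 + r*(2*s + 14) - 4*s^2 + 4*s + 24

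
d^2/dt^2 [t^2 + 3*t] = 2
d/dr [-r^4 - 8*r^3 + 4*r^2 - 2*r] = -4*r^3 - 24*r^2 + 8*r - 2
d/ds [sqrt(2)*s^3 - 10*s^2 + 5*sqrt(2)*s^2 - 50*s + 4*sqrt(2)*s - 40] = 3*sqrt(2)*s^2 - 20*s + 10*sqrt(2)*s - 50 + 4*sqrt(2)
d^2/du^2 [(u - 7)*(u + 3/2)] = 2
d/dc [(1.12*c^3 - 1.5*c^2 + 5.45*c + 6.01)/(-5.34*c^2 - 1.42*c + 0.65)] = (-5.9808*c^4 - 3.1808*c^3 + 33.417*c^2 + 62.2368*c + 12.0767)/(28.5156*c^4 + 15.1656*c^3 - 4.9256*c^2 - 1.846*c + 0.4225)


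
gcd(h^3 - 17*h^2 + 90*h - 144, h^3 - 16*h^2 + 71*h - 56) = h - 8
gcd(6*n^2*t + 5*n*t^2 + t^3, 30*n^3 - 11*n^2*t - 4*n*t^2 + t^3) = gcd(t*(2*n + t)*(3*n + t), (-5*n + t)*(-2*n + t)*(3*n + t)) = 3*n + t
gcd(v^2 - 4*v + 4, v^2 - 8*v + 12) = v - 2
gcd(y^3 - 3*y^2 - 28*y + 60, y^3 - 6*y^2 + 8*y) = y - 2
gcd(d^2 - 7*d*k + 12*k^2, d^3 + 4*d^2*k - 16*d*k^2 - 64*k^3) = d - 4*k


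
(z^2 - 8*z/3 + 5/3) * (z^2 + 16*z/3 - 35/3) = z^4 + 8*z^3/3 - 218*z^2/9 + 40*z - 175/9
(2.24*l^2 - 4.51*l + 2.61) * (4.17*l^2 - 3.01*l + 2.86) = 9.3408*l^4 - 25.5491*l^3 + 30.8652*l^2 - 20.7547*l + 7.4646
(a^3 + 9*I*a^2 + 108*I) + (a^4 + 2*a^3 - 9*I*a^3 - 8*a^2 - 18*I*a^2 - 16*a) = a^4 + 3*a^3 - 9*I*a^3 - 8*a^2 - 9*I*a^2 - 16*a + 108*I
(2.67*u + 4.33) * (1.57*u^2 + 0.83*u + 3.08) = 4.1919*u^3 + 9.0142*u^2 + 11.8175*u + 13.3364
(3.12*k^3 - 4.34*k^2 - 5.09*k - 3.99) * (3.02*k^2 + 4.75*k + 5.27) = 9.4224*k^5 + 1.7132*k^4 - 19.5444*k^3 - 59.0991*k^2 - 45.7768*k - 21.0273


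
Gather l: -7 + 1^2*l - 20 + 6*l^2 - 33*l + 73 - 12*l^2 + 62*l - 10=-6*l^2 + 30*l + 36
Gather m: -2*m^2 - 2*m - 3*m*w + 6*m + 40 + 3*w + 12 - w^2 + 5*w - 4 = -2*m^2 + m*(4 - 3*w) - w^2 + 8*w + 48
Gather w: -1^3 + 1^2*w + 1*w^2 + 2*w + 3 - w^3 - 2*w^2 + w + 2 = -w^3 - w^2 + 4*w + 4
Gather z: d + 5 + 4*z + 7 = d + 4*z + 12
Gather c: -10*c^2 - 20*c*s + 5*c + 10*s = -10*c^2 + c*(5 - 20*s) + 10*s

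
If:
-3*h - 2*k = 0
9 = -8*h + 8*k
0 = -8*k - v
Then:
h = -9/20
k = 27/40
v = -27/5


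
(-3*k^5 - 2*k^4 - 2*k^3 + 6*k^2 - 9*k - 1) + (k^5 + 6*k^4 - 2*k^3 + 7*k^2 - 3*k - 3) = -2*k^5 + 4*k^4 - 4*k^3 + 13*k^2 - 12*k - 4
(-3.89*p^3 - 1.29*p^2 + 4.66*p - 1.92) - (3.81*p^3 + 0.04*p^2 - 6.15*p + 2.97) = -7.7*p^3 - 1.33*p^2 + 10.81*p - 4.89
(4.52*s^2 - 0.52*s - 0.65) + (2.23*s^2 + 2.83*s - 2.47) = 6.75*s^2 + 2.31*s - 3.12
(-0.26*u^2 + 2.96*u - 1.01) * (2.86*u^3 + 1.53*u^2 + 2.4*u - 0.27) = -0.7436*u^5 + 8.0678*u^4 + 1.0162*u^3 + 5.6289*u^2 - 3.2232*u + 0.2727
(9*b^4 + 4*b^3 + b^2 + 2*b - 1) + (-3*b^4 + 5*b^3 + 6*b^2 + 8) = 6*b^4 + 9*b^3 + 7*b^2 + 2*b + 7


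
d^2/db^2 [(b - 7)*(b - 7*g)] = 2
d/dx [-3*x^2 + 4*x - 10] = 4 - 6*x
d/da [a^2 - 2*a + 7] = 2*a - 2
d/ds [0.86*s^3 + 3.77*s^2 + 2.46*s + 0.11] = 2.58*s^2 + 7.54*s + 2.46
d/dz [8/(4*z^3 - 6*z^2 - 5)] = 96*z*(1 - z)/(-4*z^3 + 6*z^2 + 5)^2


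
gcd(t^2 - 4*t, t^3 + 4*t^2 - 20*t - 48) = t - 4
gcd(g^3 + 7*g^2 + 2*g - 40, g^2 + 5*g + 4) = g + 4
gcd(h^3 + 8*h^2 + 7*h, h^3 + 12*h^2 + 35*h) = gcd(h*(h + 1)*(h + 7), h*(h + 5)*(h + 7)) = h^2 + 7*h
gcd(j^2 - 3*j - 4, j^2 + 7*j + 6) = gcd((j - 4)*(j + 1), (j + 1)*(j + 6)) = j + 1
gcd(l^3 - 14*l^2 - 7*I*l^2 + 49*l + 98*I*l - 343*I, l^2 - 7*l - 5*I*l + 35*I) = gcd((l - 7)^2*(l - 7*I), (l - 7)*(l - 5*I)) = l - 7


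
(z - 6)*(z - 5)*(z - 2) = z^3 - 13*z^2 + 52*z - 60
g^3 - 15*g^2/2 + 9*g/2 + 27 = (g - 6)*(g - 3)*(g + 3/2)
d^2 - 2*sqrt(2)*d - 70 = (d - 7*sqrt(2))*(d + 5*sqrt(2))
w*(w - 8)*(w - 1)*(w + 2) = w^4 - 7*w^3 - 10*w^2 + 16*w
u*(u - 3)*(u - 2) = u^3 - 5*u^2 + 6*u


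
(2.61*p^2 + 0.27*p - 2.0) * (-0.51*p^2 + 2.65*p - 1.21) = -1.3311*p^4 + 6.7788*p^3 - 1.4226*p^2 - 5.6267*p + 2.42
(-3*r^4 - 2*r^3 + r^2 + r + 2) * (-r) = 3*r^5 + 2*r^4 - r^3 - r^2 - 2*r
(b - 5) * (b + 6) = b^2 + b - 30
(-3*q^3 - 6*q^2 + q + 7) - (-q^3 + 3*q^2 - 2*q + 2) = -2*q^3 - 9*q^2 + 3*q + 5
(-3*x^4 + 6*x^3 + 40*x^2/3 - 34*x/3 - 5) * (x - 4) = -3*x^5 + 18*x^4 - 32*x^3/3 - 194*x^2/3 + 121*x/3 + 20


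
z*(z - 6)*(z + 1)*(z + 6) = z^4 + z^3 - 36*z^2 - 36*z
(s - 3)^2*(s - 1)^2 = s^4 - 8*s^3 + 22*s^2 - 24*s + 9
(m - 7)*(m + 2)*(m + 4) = m^3 - m^2 - 34*m - 56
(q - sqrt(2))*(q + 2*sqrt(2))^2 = q^3 + 3*sqrt(2)*q^2 - 8*sqrt(2)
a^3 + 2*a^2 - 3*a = a*(a - 1)*(a + 3)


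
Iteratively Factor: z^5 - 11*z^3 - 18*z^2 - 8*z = (z + 2)*(z^4 - 2*z^3 - 7*z^2 - 4*z) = (z + 1)*(z + 2)*(z^3 - 3*z^2 - 4*z) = (z + 1)^2*(z + 2)*(z^2 - 4*z) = (z - 4)*(z + 1)^2*(z + 2)*(z)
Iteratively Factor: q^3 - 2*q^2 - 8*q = (q)*(q^2 - 2*q - 8) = q*(q - 4)*(q + 2)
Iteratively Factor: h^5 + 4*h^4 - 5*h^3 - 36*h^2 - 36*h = (h + 2)*(h^4 + 2*h^3 - 9*h^2 - 18*h) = h*(h + 2)*(h^3 + 2*h^2 - 9*h - 18) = h*(h + 2)*(h + 3)*(h^2 - h - 6) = h*(h - 3)*(h + 2)*(h + 3)*(h + 2)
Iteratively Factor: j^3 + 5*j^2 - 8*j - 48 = (j + 4)*(j^2 + j - 12) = (j + 4)^2*(j - 3)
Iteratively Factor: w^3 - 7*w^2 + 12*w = (w - 3)*(w^2 - 4*w) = w*(w - 3)*(w - 4)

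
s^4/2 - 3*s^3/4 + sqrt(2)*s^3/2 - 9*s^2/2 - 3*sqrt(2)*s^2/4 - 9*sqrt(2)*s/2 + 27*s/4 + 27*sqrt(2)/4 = (s/2 + sqrt(2)/2)*(s - 3)*(s - 3/2)*(s + 3)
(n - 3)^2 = n^2 - 6*n + 9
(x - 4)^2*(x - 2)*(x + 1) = x^4 - 9*x^3 + 22*x^2 - 32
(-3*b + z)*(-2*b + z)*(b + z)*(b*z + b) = 6*b^4*z + 6*b^4 + b^3*z^2 + b^3*z - 4*b^2*z^3 - 4*b^2*z^2 + b*z^4 + b*z^3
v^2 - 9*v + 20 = (v - 5)*(v - 4)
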